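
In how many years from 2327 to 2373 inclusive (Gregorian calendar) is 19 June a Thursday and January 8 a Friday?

Check each year's weekday for 19 June and January 8:
  2327: Sun/Sat  2328: Tue/Sun  2329: Wed/Tue  2330: Thu/Wed  2331: Fri/Thu  2332: Sun/Fri  2333: Mon/Sun  2334: Tue/Mon  2335: Wed/Tue  2336: Fri/Wed  2337: Sat/Fri  2338: Sun/Sat  2339: Mon/Sun  2340: Wed/Mon  …(19 more)…  2360: Sun/Fri  2361: Mon/Sun  2362: Tue/Mon  2363: Wed/Tue  2364: Fri/Wed  2365: Sat/Fri  2366: Sun/Sat  2367: Mon/Sun  2368: Wed/Mon  2369: Thu/Wed  2370: Fri/Thu  2371: Sat/Fri  2372: Mon/Sat  2373: Tue/Mon
Both conditions hold in: no year — 0.

0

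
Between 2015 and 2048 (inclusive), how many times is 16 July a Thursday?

6

Track 16 July's weekday year by year (advancing +1, or +2 across a Feb 29):
  2015: Thu ✓  2016: Sat (+2)  2017: Sun (+1)  2018: Mon (+1)  2019: Tue (+1)
  2020: Thu (+2) ✓  2021: Fri (+1)  2022: Sat (+1)  2023: Sun (+1)  2024: Tue (+2)
  2025: Wed (+1)  2026: Thu (+1) ✓  2027: Fri (+1)  2028: Sun (+2)  … (6 more years) …
  2035: Mon (+1)  2036: Wed (+2)  2037: Thu (+1) ✓  2038: Fri (+1)  2039: Sat (+1)
  2040: Mon (+2)  2041: Tue (+1)  2042: Wed (+1)  2043: Thu (+1) ✓  2044: Sat (+2)
  2045: Sun (+1)  2046: Mon (+1)  2047: Tue (+1)  2048: Thu (+2) ✓
Thursday years: 2015, 2020, 2026, 2037, 2043, 2048 — 6 in total.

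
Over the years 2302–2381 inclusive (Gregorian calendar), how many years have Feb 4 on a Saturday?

11

Track Feb 4's weekday year by year (advancing +1, or +2 across a Feb 29):
  2302: Tue  2303: Wed (+1)  2304: Thu (+1)  2305: Sat (+2) ✓  2306: Sun (+1)
  2307: Mon (+1)  2308: Tue (+1)  2309: Thu (+2)  2310: Fri (+1)  2311: Sat (+1) ✓
  2312: Sun (+1)  2313: Tue (+2)  2314: Wed (+1)  2315: Thu (+1)  … (52 more years) …
  2368: Sun (+1)  2369: Tue (+2)  2370: Wed (+1)  2371: Thu (+1)  2372: Fri (+1)
  2373: Sun (+2)  2374: Mon (+1)  2375: Tue (+1)  2376: Wed (+1)  2377: Fri (+2)
  2378: Sat (+1) ✓  2379: Sun (+1)  2380: Mon (+1)  2381: Wed (+2)
Saturday years: 2305, 2311, 2322, 2328, 2333, 2339, 2350, 2356, 2361, 2367, 2378 — 11 in total.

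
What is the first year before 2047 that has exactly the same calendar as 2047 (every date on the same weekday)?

Two years share a calendar iff Jan 1 falls on the same weekday and both are leap or both are common. 2047: Jan 1 is Tuesday, common year.
2046: Jan 1 Monday, common
2045: Jan 1 Sunday, common
2044: Jan 1 Friday, leap
2043: Jan 1 Thursday, common
2042: Jan 1 Wednesday, common
2041: Jan 1 Tuesday, common
2041 matches on both conditions.

2041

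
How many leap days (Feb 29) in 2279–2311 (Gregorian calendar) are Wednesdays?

1

Leap years in 2279–2311: 7 of them.
Feb 29 weekday advances by 5 (mod 7) from one leap year to the next four years later (or differs when a century non-leap intervenes).
Leap-day weekdays: 2280:Sun 2284:Fri 2288:Wed✓ 2292:Mon 2296:Sat 2304:Mon 2308:Sat
Wednesday: 2288 → 1.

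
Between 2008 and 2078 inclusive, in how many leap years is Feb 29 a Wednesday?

3

Leap years in 2008–2078: 18 of them.
Feb 29 weekday advances by 5 (mod 7) from one leap year to the next four years later (or differs when a century non-leap intervenes).
Leap-day weekdays: 2008:Fri 2012:Wed✓ 2016:Mon 2020:Sat 2024:Thu 2028:Tue 2032:Sun 2036:Fri 2040:Wed✓ 2044:Mon 2048:Sat 2052:Thu 2056:Tue 2060:Sun 2064:Fri 2068:Wed✓ 2072:Mon 2076:Sat
Wednesday: 2012, 2040, 2068 → 3.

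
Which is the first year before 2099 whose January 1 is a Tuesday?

2097

Jan 1 advances by 2 weekdays after a leap year and by 1 after a common year.
2099: Jan 1 is Thursday.
2098: Wednesday
2097: Tuesday
2097 begins on a Tuesday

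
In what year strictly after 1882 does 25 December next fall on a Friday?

From one year to the next, a fixed date's weekday advances by 1, or by 2 when a Feb 29 lies between the two dates.
1882: December 25 is Monday.
1883: Tuesday (+1)
1884: Thursday (+2)
1885: Friday (+1)
25 December falls on a Friday in 1885.

1885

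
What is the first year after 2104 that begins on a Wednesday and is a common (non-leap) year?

2110

Jan 1 advances by 2 weekdays after a leap year and by 1 after a common year.
2104: Jan 1 is Tuesday (leap).
2105: Thursday
2106: Friday
2107: Saturday
2108: Sunday (leap)
2109: Tuesday
2110: Wednesday
2110 begins on a Wednesday and is a common year.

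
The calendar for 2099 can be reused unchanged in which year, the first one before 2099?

Two years share a calendar iff Jan 1 falls on the same weekday and both are leap or both are common. 2099: Jan 1 is Thursday, common year.
2098: Jan 1 Wednesday, common
2097: Jan 1 Tuesday, common
2096: Jan 1 Sunday, leap
2095: Jan 1 Saturday, common
2094: Jan 1 Friday, common
2093: Jan 1 Thursday, common
2093 matches on both conditions.

2093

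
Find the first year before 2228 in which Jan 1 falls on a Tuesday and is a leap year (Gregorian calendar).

Jan 1 advances by 2 weekdays after a leap year and by 1 after a common year.
2228: Jan 1 is Tuesday (leap).
2227: Monday
2226: Sunday
2225: Saturday
2224: Thursday (leap)
2223: Wednesday
2222: Tuesday
2221: Monday
2220: Saturday (leap)
2219: Friday
2218: Thursday
2217: Wednesday
2216: Monday (leap)
2215: Sunday
2214: Saturday
2213: Friday
2212: Wednesday (leap)
2211: Tuesday
2210: Monday
2209: Sunday
2208: Friday (leap)
2207: Thursday
2206: Wednesday
2205: Tuesday
2204: Sunday (leap)
2203: Saturday
2202: Friday
2201: Thursday
2200: Wednesday
2199: Tuesday
2198: Monday
2197: Sunday
2196: Friday (leap)
2195: Thursday
2194: Wednesday
2193: Tuesday
2192: Sunday (leap)
2191: Saturday
2190: Friday
2189: Thursday
2188: Tuesday (leap)
2188 begins on a Tuesday and is a leap year.

2188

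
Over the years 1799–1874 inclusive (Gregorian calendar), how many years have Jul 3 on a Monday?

Track Jul 3's weekday year by year (advancing +1, or +2 across a Feb 29):
  1799: Wed  1800: Thu (+1)  1801: Fri (+1)  1802: Sat (+1)  1803: Sun (+1)
  1804: Tue (+2)  1805: Wed (+1)  1806: Thu (+1)  1807: Fri (+1)  1808: Sun (+2)
  1809: Mon (+1) ✓  1810: Tue (+1)  1811: Wed (+1)  1812: Fri (+2)  … (48 more years) …
  1861: Wed (+1)  1862: Thu (+1)  1863: Fri (+1)  1864: Sun (+2)  1865: Mon (+1) ✓
  1866: Tue (+1)  1867: Wed (+1)  1868: Fri (+2)  1869: Sat (+1)  1870: Sun (+1)
  1871: Mon (+1) ✓  1872: Wed (+2)  1873: Thu (+1)  1874: Fri (+1)
Monday years: 1809, 1815, 1820, 1826, 1837, 1843, 1848, 1854, 1865, 1871 — 10 in total.

10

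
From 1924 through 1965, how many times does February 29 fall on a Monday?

2

Leap years in 1924–1965: 11 of them.
Feb 29 weekday advances by 5 (mod 7) from one leap year to the next four years later (or differs when a century non-leap intervenes).
Leap-day weekdays: 1924:Fri 1928:Wed 1932:Mon✓ 1936:Sat 1940:Thu 1944:Tue 1948:Sun 1952:Fri 1956:Wed 1960:Mon✓ 1964:Sat
Monday: 1932, 1960 → 2.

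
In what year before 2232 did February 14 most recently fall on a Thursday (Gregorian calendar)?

From one year to the next, a fixed date's weekday advances by 1, or by 2 when a Feb 29 lies between the two dates.
2232: February 14 is Tuesday.
2231: Monday (−1)
2230: Sunday (−1)
2229: Saturday (−1)
2228: Thursday (−2)
February 14 falls on a Thursday in 2228.

2228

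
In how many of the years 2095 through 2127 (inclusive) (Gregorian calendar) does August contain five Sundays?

14

August has 31 days; it has five Sundays when Sunday falls among the first (month-length − 28) days — i.e. when August 1 is one of Sunday/Saturday/Friday.
August 1 by year: 2095:Mon 2096:Wed 2097:Thu 2098:Fri✓ 2099:Sat✓ 2100:Sun✓ 2101:Mon 2102:Tue 2103:Wed 2104:Fri✓ 2105:Sat✓ 2106:Sun✓ 2107:Mon 2108:Wed 2109:Thu …(3 more)… 2113:Tue 2114:Wed 2115:Thu 2116:Sat✓ 2117:Sun✓ 2118:Mon 2119:Tue 2120:Thu 2121:Fri✓ 2122:Sat✓ 2123:Sun✓ 2124:Tue 2125:Wed 2126:Thu 2127:Fri✓
Years with five Sundays: 2098, 2099, 2100, 2104, 2105, 2106, 2110, 2111, 2116, 2117, 2121, 2122, 2123, 2127 → 14.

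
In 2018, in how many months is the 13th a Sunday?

Check the 13th of each month of 2018: Jan 13: Sat, Feb 13: Tue, Mar 13: Tue, Apr 13: Fri, May 13: Sun, Jun 13: Wed, Jul 13: Fri, Aug 13: Mon, Sep 13: Thu, Oct 13: Sat, Nov 13: Tue, Dec 13: Thu.
Sunday occurs in May — 1 month.

1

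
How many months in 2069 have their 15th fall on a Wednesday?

1

Check the 15th of each month of 2069: Jan 15: Tue, Feb 15: Fri, Mar 15: Fri, Apr 15: Mon, May 15: Wed, Jun 15: Sat, Jul 15: Mon, Aug 15: Thu, Sep 15: Sun, Oct 15: Tue, Nov 15: Fri, Dec 15: Sun.
Wednesday occurs in May — 1 month.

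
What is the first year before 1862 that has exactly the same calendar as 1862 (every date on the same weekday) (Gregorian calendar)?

1851

Two years share a calendar iff Jan 1 falls on the same weekday and both are leap or both are common. 1862: Jan 1 is Wednesday, common year.
1861: Jan 1 Tuesday, common
1860: Jan 1 Sunday, leap
1859: Jan 1 Saturday, common
1858: Jan 1 Friday, common
1857: Jan 1 Thursday, common
1856: Jan 1 Tuesday, leap
1855: Jan 1 Monday, common
1854: Jan 1 Sunday, common
1853: Jan 1 Saturday, common
1852: Jan 1 Thursday, leap
1851: Jan 1 Wednesday, common
1851 matches on both conditions.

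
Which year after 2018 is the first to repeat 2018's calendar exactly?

2029

Two years share a calendar iff Jan 1 falls on the same weekday and both are leap or both are common. 2018: Jan 1 is Monday, common year.
2019: Jan 1 Tuesday, common
2020: Jan 1 Wednesday, leap
2021: Jan 1 Friday, common
2022: Jan 1 Saturday, common
2023: Jan 1 Sunday, common
2024: Jan 1 Monday, leap
2025: Jan 1 Wednesday, common
2026: Jan 1 Thursday, common
2027: Jan 1 Friday, common
2028: Jan 1 Saturday, leap
2029: Jan 1 Monday, common
2029 matches on both conditions.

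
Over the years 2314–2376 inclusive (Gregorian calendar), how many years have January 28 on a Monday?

Track January 28's weekday year by year (advancing +1, or +2 across a Feb 29):
  2314: Wed  2315: Thu (+1)  2316: Fri (+1)  2317: Sun (+2)  2318: Mon (+1) ✓
  2319: Tue (+1)  2320: Wed (+1)  2321: Fri (+2)  2322: Sat (+1)  2323: Sun (+1)
  2324: Mon (+1) ✓  2325: Wed (+2)  2326: Thu (+1)  2327: Fri (+1)  … (35 more years) …
  2363: Mon (+1) ✓  2364: Tue (+1)  2365: Thu (+2)  2366: Fri (+1)  2367: Sat (+1)
  2368: Sun (+1)  2369: Tue (+2)  2370: Wed (+1)  2371: Thu (+1)  2372: Fri (+1)
  2373: Sun (+2)  2374: Mon (+1) ✓  2375: Tue (+1)  2376: Wed (+1)
Monday years: 2318, 2324, 2329, 2335, 2346, 2352, 2357, 2363, 2374 — 9 in total.

9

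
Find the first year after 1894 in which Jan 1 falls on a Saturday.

1898

Jan 1 advances by 2 weekdays after a leap year and by 1 after a common year.
1894: Jan 1 is Monday.
1895: Tuesday
1896: Wednesday (leap)
1897: Friday
1898: Saturday
1898 begins on a Saturday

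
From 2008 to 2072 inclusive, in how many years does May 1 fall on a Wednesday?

9

Track May 1's weekday year by year (advancing +1, or +2 across a Feb 29):
  2008: Thu  2009: Fri (+1)  2010: Sat (+1)  2011: Sun (+1)  2012: Tue (+2)
  2013: Wed (+1) ✓  2014: Thu (+1)  2015: Fri (+1)  2016: Sun (+2)  2017: Mon (+1)
  2018: Tue (+1)  2019: Wed (+1) ✓  2020: Fri (+2)  2021: Sat (+1)  … (37 more years) …
  2059: Thu (+1)  2060: Sat (+2)  2061: Sun (+1)  2062: Mon (+1)  2063: Tue (+1)
  2064: Thu (+2)  2065: Fri (+1)  2066: Sat (+1)  2067: Sun (+1)  2068: Tue (+2)
  2069: Wed (+1) ✓  2070: Thu (+1)  2071: Fri (+1)  2072: Sun (+2)
Wednesday years: 2013, 2019, 2024, 2030, 2041, 2047, 2052, 2058, 2069 — 9 in total.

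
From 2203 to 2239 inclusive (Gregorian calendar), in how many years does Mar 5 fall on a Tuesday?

Track Mar 5's weekday year by year (advancing +1, or +2 across a Feb 29):
  2203: Sat  2204: Mon (+2)  2205: Tue (+1) ✓  2206: Wed (+1)  2207: Thu (+1)
  2208: Sat (+2)  2209: Sun (+1)  2210: Mon (+1)  2211: Tue (+1) ✓  2212: Thu (+2)
  2213: Fri (+1)  2214: Sat (+1)  2215: Sun (+1)  2216: Tue (+2) ✓  … (9 more years) …
  2226: Sun (+1)  2227: Mon (+1)  2228: Wed (+2)  2229: Thu (+1)  2230: Fri (+1)
  2231: Sat (+1)  2232: Mon (+2)  2233: Tue (+1) ✓  2234: Wed (+1)  2235: Thu (+1)
  2236: Sat (+2)  2237: Sun (+1)  2238: Mon (+1)  2239: Tue (+1) ✓
Tuesday years: 2205, 2211, 2216, 2222, 2233, 2239 — 6 in total.

6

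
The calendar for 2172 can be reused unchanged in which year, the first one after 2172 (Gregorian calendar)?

2212

Two years share a calendar iff Jan 1 falls on the same weekday and both are leap or both are common. 2172: Jan 1 is Wednesday, leap year.
2173: Jan 1 Friday, common
2174: Jan 1 Saturday, common
2175: Jan 1 Sunday, common
2176: Jan 1 Monday, leap
2177: Jan 1 Wednesday, common
2178: Jan 1 Thursday, common
2179: Jan 1 Friday, common
2180: Jan 1 Saturday, leap
2181: Jan 1 Monday, common
2182: Jan 1 Tuesday, common
2183: Jan 1 Wednesday, common
2184: Jan 1 Thursday, leap
2185: Jan 1 Saturday, common
2186: Jan 1 Sunday, common
2187: Jan 1 Monday, common
2188: Jan 1 Tuesday, leap
2189: Jan 1 Thursday, common
2190: Jan 1 Friday, common
2191: Jan 1 Saturday, common
2192: Jan 1 Sunday, leap
2193: Jan 1 Tuesday, common
2194: Jan 1 Wednesday, common
2195: Jan 1 Thursday, common
2196: Jan 1 Friday, leap
2197: Jan 1 Sunday, common
2198: Jan 1 Monday, common
2199: Jan 1 Tuesday, common
2200: Jan 1 Wednesday, common
2201: Jan 1 Thursday, common
2202: Jan 1 Friday, common
2203: Jan 1 Saturday, common
2204: Jan 1 Sunday, leap
2205: Jan 1 Tuesday, common
2206: Jan 1 Wednesday, common
2207: Jan 1 Thursday, common
2208: Jan 1 Friday, leap
2209: Jan 1 Sunday, common
2210: Jan 1 Monday, common
2211: Jan 1 Tuesday, common
2212: Jan 1 Wednesday, leap
2212 matches on both conditions.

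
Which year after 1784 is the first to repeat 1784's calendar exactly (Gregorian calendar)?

1824

Two years share a calendar iff Jan 1 falls on the same weekday and both are leap or both are common. 1784: Jan 1 is Thursday, leap year.
1785: Jan 1 Saturday, common
1786: Jan 1 Sunday, common
1787: Jan 1 Monday, common
1788: Jan 1 Tuesday, leap
1789: Jan 1 Thursday, common
1790: Jan 1 Friday, common
1791: Jan 1 Saturday, common
1792: Jan 1 Sunday, leap
1793: Jan 1 Tuesday, common
1794: Jan 1 Wednesday, common
1795: Jan 1 Thursday, common
1796: Jan 1 Friday, leap
1797: Jan 1 Sunday, common
1798: Jan 1 Monday, common
1799: Jan 1 Tuesday, common
1800: Jan 1 Wednesday, common
1801: Jan 1 Thursday, common
1802: Jan 1 Friday, common
1803: Jan 1 Saturday, common
1804: Jan 1 Sunday, leap
1805: Jan 1 Tuesday, common
1806: Jan 1 Wednesday, common
1807: Jan 1 Thursday, common
1808: Jan 1 Friday, leap
1809: Jan 1 Sunday, common
1810: Jan 1 Monday, common
1811: Jan 1 Tuesday, common
1812: Jan 1 Wednesday, leap
1813: Jan 1 Friday, common
1814: Jan 1 Saturday, common
1815: Jan 1 Sunday, common
1816: Jan 1 Monday, leap
1817: Jan 1 Wednesday, common
1818: Jan 1 Thursday, common
1819: Jan 1 Friday, common
1820: Jan 1 Saturday, leap
1821: Jan 1 Monday, common
1822: Jan 1 Tuesday, common
1823: Jan 1 Wednesday, common
1824: Jan 1 Thursday, leap
1824 matches on both conditions.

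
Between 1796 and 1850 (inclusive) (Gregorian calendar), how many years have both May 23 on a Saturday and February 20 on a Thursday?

2

Check each year's weekday for May 23 and February 20:
  1796: Mon/Sat  1797: Tue/Mon  1798: Wed/Tue  1799: Thu/Wed  1800: Fri/Thu  1801: Sat/Fri  1802: Sun/Sat  1803: Mon/Sun  1804: Wed/Mon  1805: Thu/Wed  1806: Fri/Thu  1807: Sat/Fri  1808: Mon/Sat  1809: Tue/Mon  …(27 more)…  1837: Tue/Mon  1838: Wed/Tue  1839: Thu/Wed  1840: Sat/Thu ✓  1841: Sun/Sat  1842: Mon/Sun  1843: Tue/Mon  1844: Thu/Tue  1845: Fri/Thu  1846: Sat/Fri  1847: Sun/Sat  1848: Tue/Sun  1849: Wed/Tue  1850: Thu/Wed
Both conditions hold in: 1812, 1840 — 2.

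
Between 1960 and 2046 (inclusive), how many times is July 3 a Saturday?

Track July 3's weekday year by year (advancing +1, or +2 across a Feb 29):
  1960: Sun  1961: Mon (+1)  1962: Tue (+1)  1963: Wed (+1)  1964: Fri (+2)
  1965: Sat (+1) ✓  1966: Sun (+1)  1967: Mon (+1)  1968: Wed (+2)  1969: Thu (+1)
  1970: Fri (+1)  1971: Sat (+1) ✓  1972: Mon (+2)  1973: Tue (+1)  … (59 more years) …
  2033: Sun (+1)  2034: Mon (+1)  2035: Tue (+1)  2036: Thu (+2)  2037: Fri (+1)
  2038: Sat (+1) ✓  2039: Sun (+1)  2040: Tue (+2)  2041: Wed (+1)  2042: Thu (+1)
  2043: Fri (+1)  2044: Sun (+2)  2045: Mon (+1)  2046: Tue (+1)
Saturday years: 1965, 1971, 1976, 1982, 1993, 1999, 2004, 2010, 2021, 2027, 2032, 2038 — 12 in total.

12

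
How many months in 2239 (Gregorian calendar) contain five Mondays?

A month of length L has five Mondays iff its first Monday is on day ≤ L−28 (so day 1–3 in a 31-day month, 1–2 in a 30-day month, day 1 in a leap February).
Checking each month of 2239: Jan starts Tue (31d); Feb starts Fri (28d); Mar starts Fri (31d); Apr starts Mon (30d) ✓; May starts Wed (31d); Jun starts Sat (30d); Jul starts Mon (31d) ✓; Aug starts Thu (31d); Sep starts Sun (30d) ✓; Oct starts Tue (31d); Nov starts Fri (30d); Dec starts Sun (31d) ✓.
Five-Monday months: April, July, September, December → 4.

4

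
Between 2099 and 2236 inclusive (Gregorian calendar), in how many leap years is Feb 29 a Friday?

5

Leap years in 2099–2236: 33 of them.
Feb 29 weekday advances by 5 (mod 7) from one leap year to the next four years later (or differs when a century non-leap intervenes).
Leap-day weekdays: 2104:Fri✓ 2108:Wed 2112:Mon 2116:Sat 2120:Thu 2124:Tue 2128:Sun 2132:Fri✓ 2136:Wed 2140:Mon 2144:Sat 2148:Thu 2152:Tue …(7 more)… 2184:Sun 2188:Fri✓ 2192:Wed 2196:Mon 2204:Wed 2208:Mon 2212:Sat 2216:Thu 2220:Tue 2224:Sun 2228:Fri✓ 2232:Wed 2236:Mon
Friday: 2104, 2132, 2160, 2188, 2228 → 5.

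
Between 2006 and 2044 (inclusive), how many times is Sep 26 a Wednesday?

Track Sep 26's weekday year by year (advancing +1, or +2 across a Feb 29):
  2006: Tue  2007: Wed (+1) ✓  2008: Fri (+2)  2009: Sat (+1)  2010: Sun (+1)
  2011: Mon (+1)  2012: Wed (+2) ✓  2013: Thu (+1)  2014: Fri (+1)  2015: Sat (+1)
  2016: Mon (+2)  2017: Tue (+1)  2018: Wed (+1) ✓  2019: Thu (+1)  … (11 more years) …
  2031: Fri (+1)  2032: Sun (+2)  2033: Mon (+1)  2034: Tue (+1)  2035: Wed (+1) ✓
  2036: Fri (+2)  2037: Sat (+1)  2038: Sun (+1)  2039: Mon (+1)  2040: Wed (+2) ✓
  2041: Thu (+1)  2042: Fri (+1)  2043: Sat (+1)  2044: Mon (+2)
Wednesday years: 2007, 2012, 2018, 2029, 2035, 2040 — 6 in total.

6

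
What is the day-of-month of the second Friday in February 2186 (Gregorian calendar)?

10

February 1, 2186 is a Wednesday, so the first Friday is the 3rd.
The second Friday is 3 + 7 = 10.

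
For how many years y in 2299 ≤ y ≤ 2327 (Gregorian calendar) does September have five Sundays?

8

September has 30 days; it has five Sundays when Sunday falls among the first (month-length − 28) days — i.e. when September 1 is one of Sunday/Saturday.
September 1 by year: 2299:Fri 2300:Sat✓ 2301:Sun✓ 2302:Mon 2303:Tue 2304:Thu 2305:Fri 2306:Sat✓ 2307:Sun✓ 2308:Tue 2309:Wed 2310:Thu 2311:Fri 2312:Sun✓ 2313:Mon 2314:Tue 2315:Wed 2316:Fri 2317:Sat✓ 2318:Sun✓ 2319:Mon 2320:Wed 2321:Thu 2322:Fri 2323:Sat✓ 2324:Mon 2325:Tue 2326:Wed 2327:Thu
Years with five Sundays: 2300, 2301, 2306, 2307, 2312, 2317, 2318, 2323 → 8.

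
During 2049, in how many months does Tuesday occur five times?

A month of length L has five Tuesdays iff its first Tuesday is on day ≤ L−28 (so day 1–3 in a 31-day month, 1–2 in a 30-day month, day 1 in a leap February).
Checking each month of 2049: Jan starts Fri (31d); Feb starts Mon (28d); Mar starts Mon (31d) ✓; Apr starts Thu (30d); May starts Sat (31d); Jun starts Tue (30d) ✓; Jul starts Thu (31d); Aug starts Sun (31d) ✓; Sep starts Wed (30d); Oct starts Fri (31d); Nov starts Mon (30d) ✓; Dec starts Wed (31d).
Five-Tuesday months: March, June, August, November → 4.

4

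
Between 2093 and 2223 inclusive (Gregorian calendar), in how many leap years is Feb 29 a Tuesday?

4

Leap years in 2093–2223: 30 of them.
Feb 29 weekday advances by 5 (mod 7) from one leap year to the next four years later (or differs when a century non-leap intervenes).
Leap-day weekdays: 2096:Wed 2104:Fri 2108:Wed 2112:Mon 2116:Sat 2120:Thu 2124:Tue✓ 2128:Sun 2132:Fri 2136:Wed 2140:Mon 2144:Sat 2148:Thu …(4 more)… 2168:Mon 2172:Sat 2176:Thu 2180:Tue✓ 2184:Sun 2188:Fri 2192:Wed 2196:Mon 2204:Wed 2208:Mon 2212:Sat 2216:Thu 2220:Tue✓
Tuesday: 2124, 2152, 2180, 2220 → 4.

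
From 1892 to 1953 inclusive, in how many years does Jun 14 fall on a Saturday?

8

Track Jun 14's weekday year by year (advancing +1, or +2 across a Feb 29):
  1892: Tue  1893: Wed (+1)  1894: Thu (+1)  1895: Fri (+1)  1896: Sun (+2)
  1897: Mon (+1)  1898: Tue (+1)  1899: Wed (+1)  1900: Thu (+1)  1901: Fri (+1)
  1902: Sat (+1) ✓  1903: Sun (+1)  1904: Tue (+2)  1905: Wed (+1)  … (34 more years) …
  1940: Fri (+2)  1941: Sat (+1) ✓  1942: Sun (+1)  1943: Mon (+1)  1944: Wed (+2)
  1945: Thu (+1)  1946: Fri (+1)  1947: Sat (+1) ✓  1948: Mon (+2)  1949: Tue (+1)
  1950: Wed (+1)  1951: Thu (+1)  1952: Sat (+2) ✓  1953: Sun (+1)
Saturday years: 1902, 1913, 1919, 1924, 1930, 1941, 1947, 1952 — 8 in total.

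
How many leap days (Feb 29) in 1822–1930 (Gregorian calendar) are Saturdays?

4

Leap years in 1822–1930: 26 of them.
Feb 29 weekday advances by 5 (mod 7) from one leap year to the next four years later (or differs when a century non-leap intervenes).
Leap-day weekdays: 1824:Sun 1828:Fri 1832:Wed 1836:Mon 1840:Sat✓ 1844:Thu 1848:Tue 1852:Sun 1856:Fri 1860:Wed 1864:Mon 1868:Sat✓ 1872:Thu 1876:Tue 1880:Sun 1884:Fri 1888:Wed 1892:Mon 1896:Sat✓ 1904:Mon 1908:Sat✓ 1912:Thu 1916:Tue 1920:Sun 1924:Fri 1928:Wed
Saturday: 1840, 1868, 1896, 1908 → 4.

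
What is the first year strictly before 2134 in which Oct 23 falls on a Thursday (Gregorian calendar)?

2132

From one year to the next, a fixed date's weekday advances by 1, or by 2 when a Feb 29 lies between the two dates.
2134: October 23 is Saturday.
2133: Friday (−1)
2132: Thursday (−1)
Oct 23 falls on a Thursday in 2132.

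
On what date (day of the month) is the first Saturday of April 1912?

6

April 1, 1912 is a Monday, so the first Saturday is the 6th.
The first Saturday is 6 + 0 = 6.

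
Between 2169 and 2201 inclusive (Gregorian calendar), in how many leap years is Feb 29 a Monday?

1

Leap years in 2169–2201: 7 of them.
Feb 29 weekday advances by 5 (mod 7) from one leap year to the next four years later (or differs when a century non-leap intervenes).
Leap-day weekdays: 2172:Sat 2176:Thu 2180:Tue 2184:Sun 2188:Fri 2192:Wed 2196:Mon✓
Monday: 2196 → 1.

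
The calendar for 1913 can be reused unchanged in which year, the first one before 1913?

Two years share a calendar iff Jan 1 falls on the same weekday and both are leap or both are common. 1913: Jan 1 is Wednesday, common year.
1912: Jan 1 Monday, leap
1911: Jan 1 Sunday, common
1910: Jan 1 Saturday, common
1909: Jan 1 Friday, common
1908: Jan 1 Wednesday, leap
1907: Jan 1 Tuesday, common
1906: Jan 1 Monday, common
1905: Jan 1 Sunday, common
1904: Jan 1 Friday, leap
1903: Jan 1 Thursday, common
1902: Jan 1 Wednesday, common
1902 matches on both conditions.

1902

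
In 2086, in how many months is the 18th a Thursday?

Check the 18th of each month of 2086: Jan 18: Fri, Feb 18: Mon, Mar 18: Mon, Apr 18: Thu, May 18: Sat, Jun 18: Tue, Jul 18: Thu, Aug 18: Sun, Sep 18: Wed, Oct 18: Fri, Nov 18: Mon, Dec 18: Wed.
Thursday occurs in April, July — 2 months.

2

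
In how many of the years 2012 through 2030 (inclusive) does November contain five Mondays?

November has 30 days; it has five Mondays when Monday falls among the first (month-length − 28) days — i.e. when November 1 is one of Monday/Sunday.
November 1 by year: 2012:Thu 2013:Fri 2014:Sat 2015:Sun✓ 2016:Tue 2017:Wed 2018:Thu 2019:Fri 2020:Sun✓ 2021:Mon✓ 2022:Tue 2023:Wed 2024:Fri 2025:Sat 2026:Sun✓ 2027:Mon✓ 2028:Wed 2029:Thu 2030:Fri
Years with five Mondays: 2015, 2020, 2021, 2026, 2027 → 5.

5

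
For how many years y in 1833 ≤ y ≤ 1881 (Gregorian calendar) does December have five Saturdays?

December has 31 days; it has five Saturdays when Saturday falls among the first (month-length − 28) days — i.e. when December 1 is one of Saturday/Friday/Thursday.
December 1 by year: 1833:Sun 1834:Mon 1835:Tue 1836:Thu✓ 1837:Fri✓ 1838:Sat✓ 1839:Sun 1840:Tue 1841:Wed 1842:Thu✓ 1843:Fri✓ 1844:Sun 1845:Mon 1846:Tue 1847:Wed …(19 more)… 1867:Sun 1868:Tue 1869:Wed 1870:Thu✓ 1871:Fri✓ 1872:Sun 1873:Mon 1874:Tue 1875:Wed 1876:Fri✓ 1877:Sat✓ 1878:Sun 1879:Mon 1880:Wed 1881:Thu✓
Years with five Saturdays: 1836, 1837, 1838, 1842, 1843, 1848, 1849, 1853, 1854, 1855, 1859, 1860, 1864, 1865, 1866, 1870, 1871, 1876, 1877, 1881 → 20.

20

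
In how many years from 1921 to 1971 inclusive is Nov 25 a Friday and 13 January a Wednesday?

2

Check each year's weekday for Nov 25 and 13 January:
  1921: Fri/Thu  1922: Sat/Fri  1923: Sun/Sat  1924: Tue/Sun  1925: Wed/Tue  1926: Thu/Wed  1927: Fri/Thu  1928: Sun/Fri  1929: Mon/Sun  1930: Tue/Mon  1931: Wed/Tue  1932: Fri/Wed ✓  1933: Sat/Fri  1934: Sun/Sat  …(23 more)…  1958: Tue/Mon  1959: Wed/Tue  1960: Fri/Wed ✓  1961: Sat/Fri  1962: Sun/Sat  1963: Mon/Sun  1964: Wed/Mon  1965: Thu/Wed  1966: Fri/Thu  1967: Sat/Fri  1968: Mon/Sat  1969: Tue/Mon  1970: Wed/Tue  1971: Thu/Wed
Both conditions hold in: 1932, 1960 — 2.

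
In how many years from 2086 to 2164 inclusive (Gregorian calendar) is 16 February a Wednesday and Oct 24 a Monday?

Check each year's weekday for 16 February and Oct 24:
  2086: Sat/Thu  2087: Sun/Fri  2088: Mon/Sun  2089: Wed/Mon ✓  2090: Thu/Tue  2091: Fri/Wed  2092: Sat/Fri  2093: Mon/Sat  2094: Tue/Sun  2095: Wed/Mon ✓  2096: Thu/Wed  2097: Sat/Thu  2098: Sun/Fri  2099: Mon/Sat  …(51 more)…  2151: Tue/Sun  2152: Wed/Tue  2153: Fri/Wed  2154: Sat/Thu  2155: Sun/Fri  2156: Mon/Sun  2157: Wed/Mon ✓  2158: Thu/Tue  2159: Fri/Wed  2160: Sat/Fri  2161: Mon/Sat  2162: Tue/Sun  2163: Wed/Mon ✓  2164: Thu/Wed
Both conditions hold in: 2089, 2095, 2101, 2107, 2118, 2129, 2135, 2146, 2157, 2163 — 10.

10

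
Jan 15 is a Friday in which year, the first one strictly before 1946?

From one year to the next, a fixed date's weekday advances by 1, or by 2 when a Feb 29 lies between the two dates.
1946: January 15 is Tuesday.
1945: Monday (−1)
1944: Saturday (−2)
1943: Friday (−1)
Jan 15 falls on a Friday in 1943.

1943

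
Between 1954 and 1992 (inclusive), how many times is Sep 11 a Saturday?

5

Track Sep 11's weekday year by year (advancing +1, or +2 across a Feb 29):
  1954: Sat ✓  1955: Sun (+1)  1956: Tue (+2)  1957: Wed (+1)  1958: Thu (+1)
  1959: Fri (+1)  1960: Sun (+2)  1961: Mon (+1)  1962: Tue (+1)  1963: Wed (+1)
  1964: Fri (+2)  1965: Sat (+1) ✓  1966: Sun (+1)  1967: Mon (+1)  … (11 more years) …
  1979: Tue (+1)  1980: Thu (+2)  1981: Fri (+1)  1982: Sat (+1) ✓  1983: Sun (+1)
  1984: Tue (+2)  1985: Wed (+1)  1986: Thu (+1)  1987: Fri (+1)  1988: Sun (+2)
  1989: Mon (+1)  1990: Tue (+1)  1991: Wed (+1)  1992: Fri (+2)
Saturday years: 1954, 1965, 1971, 1976, 1982 — 5 in total.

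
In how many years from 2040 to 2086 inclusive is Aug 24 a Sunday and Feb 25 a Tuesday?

Check each year's weekday for Aug 24 and Feb 25:
  2040: Fri/Sat  2041: Sat/Mon  2042: Sun/Tue ✓  2043: Mon/Wed  2044: Wed/Thu  2045: Thu/Sat  2046: Fri/Sun  2047: Sat/Mon  2048: Mon/Tue  2049: Tue/Thu  2050: Wed/Fri  2051: Thu/Sat  2052: Sat/Sun  2053: Sun/Tue ✓  …(19 more)…  2073: Thu/Sat  2074: Fri/Sun  2075: Sat/Mon  2076: Mon/Tue  2077: Tue/Thu  2078: Wed/Fri  2079: Thu/Sat  2080: Sat/Sun  2081: Sun/Tue ✓  2082: Mon/Wed  2083: Tue/Thu  2084: Thu/Fri  2085: Fri/Sun  2086: Sat/Mon
Both conditions hold in: 2042, 2053, 2059, 2070, 2081 — 5.

5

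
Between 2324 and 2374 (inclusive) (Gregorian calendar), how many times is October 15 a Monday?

Track October 15's weekday year by year (advancing +1, or +2 across a Feb 29):
  2324: Wed  2325: Thu (+1)  2326: Fri (+1)  2327: Sat (+1)  2328: Mon (+2) ✓
  2329: Tue (+1)  2330: Wed (+1)  2331: Thu (+1)  2332: Sat (+2)  2333: Sun (+1)
  2334: Mon (+1) ✓  2335: Tue (+1)  2336: Thu (+2)  2337: Fri (+1)  … (23 more years) …
  2361: Sun (+1)  2362: Mon (+1) ✓  2363: Tue (+1)  2364: Thu (+2)  2365: Fri (+1)
  2366: Sat (+1)  2367: Sun (+1)  2368: Tue (+2)  2369: Wed (+1)  2370: Thu (+1)
  2371: Fri (+1)  2372: Sun (+2)  2373: Mon (+1) ✓  2374: Tue (+1)
Monday years: 2328, 2334, 2345, 2351, 2356, 2362, 2373 — 7 in total.

7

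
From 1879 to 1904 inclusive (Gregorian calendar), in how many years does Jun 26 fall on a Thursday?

Track Jun 26's weekday year by year (advancing +1, or +2 across a Feb 29):
  1879: Thu ✓  1880: Sat (+2)  1881: Sun (+1)  1882: Mon (+1)  1883: Tue (+1)
  1884: Thu (+2) ✓  1885: Fri (+1)  1886: Sat (+1)  1887: Sun (+1)  1888: Tue (+2)
  1889: Wed (+1)  1890: Thu (+1) ✓  1891: Fri (+1)  1892: Sun (+2)  1893: Mon (+1)
  1894: Tue (+1)  1895: Wed (+1)  1896: Fri (+2)  1897: Sat (+1)  1898: Sun (+1)
  1899: Mon (+1)  1900: Tue (+1)  1901: Wed (+1)  1902: Thu (+1) ✓  1903: Fri (+1)
  1904: Sun (+2)
Thursday years: 1879, 1884, 1890, 1902 — 4 in total.

4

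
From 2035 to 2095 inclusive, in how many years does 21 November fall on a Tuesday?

8

Track 21 November's weekday year by year (advancing +1, or +2 across a Feb 29):
  2035: Wed  2036: Fri (+2)  2037: Sat (+1)  2038: Sun (+1)  2039: Mon (+1)
  2040: Wed (+2)  2041: Thu (+1)  2042: Fri (+1)  2043: Sat (+1)  2044: Mon (+2)
  2045: Tue (+1) ✓  2046: Wed (+1)  2047: Thu (+1)  2048: Sat (+2)  … (33 more years) …
  2082: Sat (+1)  2083: Sun (+1)  2084: Tue (+2) ✓  2085: Wed (+1)  2086: Thu (+1)
  2087: Fri (+1)  2088: Sun (+2)  2089: Mon (+1)  2090: Tue (+1) ✓  2091: Wed (+1)
  2092: Fri (+2)  2093: Sat (+1)  2094: Sun (+1)  2095: Mon (+1)
Tuesday years: 2045, 2051, 2056, 2062, 2073, 2079, 2084, 2090 — 8 in total.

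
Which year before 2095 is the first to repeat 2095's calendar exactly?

2089

Two years share a calendar iff Jan 1 falls on the same weekday and both are leap or both are common. 2095: Jan 1 is Saturday, common year.
2094: Jan 1 Friday, common
2093: Jan 1 Thursday, common
2092: Jan 1 Tuesday, leap
2091: Jan 1 Monday, common
2090: Jan 1 Sunday, common
2089: Jan 1 Saturday, common
2089 matches on both conditions.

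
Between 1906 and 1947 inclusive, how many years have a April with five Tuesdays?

April has 30 days; it has five Tuesdays when Tuesday falls among the first (month-length − 28) days — i.e. when April 1 is one of Tuesday/Monday.
April 1 by year: 1906:Sun 1907:Mon✓ 1908:Wed 1909:Thu 1910:Fri 1911:Sat 1912:Mon✓ 1913:Tue✓ 1914:Wed 1915:Thu 1916:Sat 1917:Sun 1918:Mon✓ 1919:Tue✓ 1920:Thu …(12 more)… 1933:Sat 1934:Sun 1935:Mon✓ 1936:Wed 1937:Thu 1938:Fri 1939:Sat 1940:Mon✓ 1941:Tue✓ 1942:Wed 1943:Thu 1944:Sat 1945:Sun 1946:Mon✓ 1947:Tue✓
Years with five Tuesdays: 1907, 1912, 1913, 1918, 1919, 1924, 1929, 1930, 1935, 1940, 1941, 1946, 1947 → 13.

13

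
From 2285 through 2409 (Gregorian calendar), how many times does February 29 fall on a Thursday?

Leap years in 2285–2409: 30 of them.
Feb 29 weekday advances by 5 (mod 7) from one leap year to the next four years later (or differs when a century non-leap intervenes).
Leap-day weekdays: 2288:Wed 2292:Mon 2296:Sat 2304:Mon 2308:Sat 2312:Thu✓ 2316:Tue 2320:Sun 2324:Fri 2328:Wed 2332:Mon 2336:Sat 2340:Thu✓ …(4 more)… 2360:Mon 2364:Sat 2368:Thu✓ 2372:Tue 2376:Sun 2380:Fri 2384:Wed 2388:Mon 2392:Sat 2396:Thu✓ 2400:Tue 2404:Sun 2408:Fri
Thursday: 2312, 2340, 2368, 2396 → 4.

4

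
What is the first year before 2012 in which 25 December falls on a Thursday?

2008

From one year to the next, a fixed date's weekday advances by 1, or by 2 when a Feb 29 lies between the two dates.
2012: December 25 is Tuesday.
2011: Sunday (−2)
2010: Saturday (−1)
2009: Friday (−1)
2008: Thursday (−1)
25 December falls on a Thursday in 2008.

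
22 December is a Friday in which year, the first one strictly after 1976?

1978

From one year to the next, a fixed date's weekday advances by 1, or by 2 when a Feb 29 lies between the two dates.
1976: December 22 is Wednesday.
1977: Thursday (+1)
1978: Friday (+1)
22 December falls on a Friday in 1978.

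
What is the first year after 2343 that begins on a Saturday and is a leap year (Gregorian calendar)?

2344

Jan 1 advances by 2 weekdays after a leap year and by 1 after a common year.
2343: Jan 1 is Friday.
2344: Saturday (leap)
2344 begins on a Saturday and is a leap year.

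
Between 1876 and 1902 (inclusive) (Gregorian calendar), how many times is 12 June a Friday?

3

Track 12 June's weekday year by year (advancing +1, or +2 across a Feb 29):
  1876: Mon  1877: Tue (+1)  1878: Wed (+1)  1879: Thu (+1)  1880: Sat (+2)
  1881: Sun (+1)  1882: Mon (+1)  1883: Tue (+1)  1884: Thu (+2)  1885: Fri (+1) ✓
  1886: Sat (+1)  1887: Sun (+1)  1888: Tue (+2)  1889: Wed (+1)  1890: Thu (+1)
  1891: Fri (+1) ✓  1892: Sun (+2)  1893: Mon (+1)  1894: Tue (+1)  1895: Wed (+1)
  1896: Fri (+2) ✓  1897: Sat (+1)  1898: Sun (+1)  1899: Mon (+1)  1900: Tue (+1)
  1901: Wed (+1)  1902: Thu (+1)
Friday years: 1885, 1891, 1896 — 3 in total.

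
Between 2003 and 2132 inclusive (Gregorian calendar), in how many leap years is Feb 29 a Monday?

Leap years in 2003–2132: 32 of them.
Feb 29 weekday advances by 5 (mod 7) from one leap year to the next four years later (or differs when a century non-leap intervenes).
Leap-day weekdays: 2004:Sun 2008:Fri 2012:Wed 2016:Mon✓ 2020:Sat 2024:Thu 2028:Tue 2032:Sun 2036:Fri 2040:Wed 2044:Mon✓ 2048:Sat 2052:Thu …(6 more)… 2080:Thu 2084:Tue 2088:Sun 2092:Fri 2096:Wed 2104:Fri 2108:Wed 2112:Mon✓ 2116:Sat 2120:Thu 2124:Tue 2128:Sun 2132:Fri
Monday: 2016, 2044, 2072, 2112 → 4.

4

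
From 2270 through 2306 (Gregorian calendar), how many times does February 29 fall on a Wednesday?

1

Leap years in 2270–2306: 8 of them.
Feb 29 weekday advances by 5 (mod 7) from one leap year to the next four years later (or differs when a century non-leap intervenes).
Leap-day weekdays: 2272:Thu 2276:Tue 2280:Sun 2284:Fri 2288:Wed✓ 2292:Mon 2296:Sat 2304:Mon
Wednesday: 2288 → 1.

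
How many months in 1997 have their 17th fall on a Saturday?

1

Check the 17th of each month of 1997: Jan 17: Fri, Feb 17: Mon, Mar 17: Mon, Apr 17: Thu, May 17: Sat, Jun 17: Tue, Jul 17: Thu, Aug 17: Sun, Sep 17: Wed, Oct 17: Fri, Nov 17: Mon, Dec 17: Wed.
Saturday occurs in May — 1 month.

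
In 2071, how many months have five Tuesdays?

A month of length L has five Tuesdays iff its first Tuesday is on day ≤ L−28 (so day 1–3 in a 31-day month, 1–2 in a 30-day month, day 1 in a leap February).
Checking each month of 2071: Jan starts Thu (31d); Feb starts Sun (28d); Mar starts Sun (31d) ✓; Apr starts Wed (30d); May starts Fri (31d); Jun starts Mon (30d) ✓; Jul starts Wed (31d); Aug starts Sat (31d); Sep starts Tue (30d) ✓; Oct starts Thu (31d); Nov starts Sun (30d); Dec starts Tue (31d) ✓.
Five-Tuesday months: March, June, September, December → 4.

4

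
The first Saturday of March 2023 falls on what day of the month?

4

March 1, 2023 is a Wednesday, so the first Saturday is the 4th.
The first Saturday is 4 + 0 = 4.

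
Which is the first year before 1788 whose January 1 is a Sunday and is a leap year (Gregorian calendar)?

Jan 1 advances by 2 weekdays after a leap year and by 1 after a common year.
1788: Jan 1 is Tuesday (leap).
1787: Monday
1786: Sunday
1785: Saturday
1784: Thursday (leap)
1783: Wednesday
1782: Tuesday
1781: Monday
1780: Saturday (leap)
1779: Friday
1778: Thursday
1777: Wednesday
1776: Monday (leap)
1775: Sunday
1774: Saturday
1773: Friday
1772: Wednesday (leap)
1771: Tuesday
1770: Monday
1769: Sunday
1768: Friday (leap)
1767: Thursday
1766: Wednesday
1765: Tuesday
1764: Sunday (leap)
1764 begins on a Sunday and is a leap year.

1764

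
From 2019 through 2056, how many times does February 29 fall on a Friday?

1

Leap years in 2019–2056: 10 of them.
Feb 29 weekday advances by 5 (mod 7) from one leap year to the next four years later (or differs when a century non-leap intervenes).
Leap-day weekdays: 2020:Sat 2024:Thu 2028:Tue 2032:Sun 2036:Fri✓ 2040:Wed 2044:Mon 2048:Sat 2052:Thu 2056:Tue
Friday: 2036 → 1.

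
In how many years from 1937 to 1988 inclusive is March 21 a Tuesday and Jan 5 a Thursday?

Check each year's weekday for March 21 and Jan 5:
  1937: Sun/Tue  1938: Mon/Wed  1939: Tue/Thu ✓  1940: Thu/Fri  1941: Fri/Sun  1942: Sat/Mon  1943: Sun/Tue  1944: Tue/Wed  1945: Wed/Fri  1946: Thu/Sat  1947: Fri/Sun  1948: Sun/Mon  1949: Mon/Wed  1950: Tue/Thu ✓  …(24 more)…  1975: Fri/Sun  1976: Sun/Mon  1977: Mon/Wed  1978: Tue/Thu ✓  1979: Wed/Fri  1980: Fri/Sat  1981: Sat/Mon  1982: Sun/Tue  1983: Mon/Wed  1984: Wed/Thu  1985: Thu/Sat  1986: Fri/Sun  1987: Sat/Mon  1988: Mon/Tue
Both conditions hold in: 1939, 1950, 1961, 1967, 1978 — 5.

5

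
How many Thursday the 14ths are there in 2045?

Check the 14th of each month of 2045: Jan 14: Sat, Feb 14: Tue, Mar 14: Tue, Apr 14: Fri, May 14: Sun, Jun 14: Wed, Jul 14: Fri, Aug 14: Mon, Sep 14: Thu, Oct 14: Sat, Nov 14: Tue, Dec 14: Thu.
Thursday occurs in September, December — 2 months.

2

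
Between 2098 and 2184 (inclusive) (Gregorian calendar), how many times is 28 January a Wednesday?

13

Track 28 January's weekday year by year (advancing +1, or +2 across a Feb 29):
  2098: Tue  2099: Wed (+1) ✓  2100: Thu (+1)  2101: Fri (+1)  2102: Sat (+1)
  2103: Sun (+1)  2104: Mon (+1)  2105: Wed (+2) ✓  2106: Thu (+1)  2107: Fri (+1)
  2108: Sat (+1)  2109: Mon (+2)  2110: Tue (+1)  2111: Wed (+1) ✓  … (59 more years) …
  2171: Mon (+1)  2172: Tue (+1)  2173: Thu (+2)  2174: Fri (+1)  2175: Sat (+1)
  2176: Sun (+1)  2177: Tue (+2)  2178: Wed (+1) ✓  2179: Thu (+1)  2180: Fri (+1)
  2181: Sun (+2)  2182: Mon (+1)  2183: Tue (+1)  2184: Wed (+1) ✓
Wednesday years: 2099, 2105, 2111, 2122, 2128, 2133, 2139, 2150, 2156, 2161, 2167, 2178, 2184 — 13 in total.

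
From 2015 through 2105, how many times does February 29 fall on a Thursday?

3

Leap years in 2015–2105: 22 of them.
Feb 29 weekday advances by 5 (mod 7) from one leap year to the next four years later (or differs when a century non-leap intervenes).
Leap-day weekdays: 2016:Mon 2020:Sat 2024:Thu✓ 2028:Tue 2032:Sun 2036:Fri 2040:Wed 2044:Mon 2048:Sat 2052:Thu✓ 2056:Tue 2060:Sun 2064:Fri 2068:Wed 2072:Mon 2076:Sat 2080:Thu✓ 2084:Tue 2088:Sun 2092:Fri 2096:Wed 2104:Fri
Thursday: 2024, 2052, 2080 → 3.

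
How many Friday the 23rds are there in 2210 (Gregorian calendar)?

3

Check the 23rd of each month of 2210: Jan 23: Tue, Feb 23: Fri, Mar 23: Fri, Apr 23: Mon, May 23: Wed, Jun 23: Sat, Jul 23: Mon, Aug 23: Thu, Sep 23: Sun, Oct 23: Tue, Nov 23: Fri, Dec 23: Sun.
Friday occurs in February, March, November — 3 months.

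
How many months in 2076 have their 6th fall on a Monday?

Check the 6th of each month of 2076: Jan 6: Mon, Feb 6: Thu, Mar 6: Fri, Apr 6: Mon, May 6: Wed, Jun 6: Sat, Jul 6: Mon, Aug 6: Thu, Sep 6: Sun, Oct 6: Tue, Nov 6: Fri, Dec 6: Sun.
Monday occurs in January, April, July — 3 months.

3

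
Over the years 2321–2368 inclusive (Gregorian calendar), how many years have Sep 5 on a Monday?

8

Track Sep 5's weekday year by year (advancing +1, or +2 across a Feb 29):
  2321: Mon ✓  2322: Tue (+1)  2323: Wed (+1)  2324: Fri (+2)  2325: Sat (+1)
  2326: Sun (+1)  2327: Mon (+1) ✓  2328: Wed (+2)  2329: Thu (+1)  2330: Fri (+1)
  2331: Sat (+1)  2332: Mon (+2) ✓  2333: Tue (+1)  2334: Wed (+1)  … (20 more years) …
  2355: Mon (+1) ✓  2356: Wed (+2)  2357: Thu (+1)  2358: Fri (+1)  2359: Sat (+1)
  2360: Mon (+2) ✓  2361: Tue (+1)  2362: Wed (+1)  2363: Thu (+1)  2364: Sat (+2)
  2365: Sun (+1)  2366: Mon (+1) ✓  2367: Tue (+1)  2368: Thu (+2)
Monday years: 2321, 2327, 2332, 2338, 2349, 2355, 2360, 2366 — 8 in total.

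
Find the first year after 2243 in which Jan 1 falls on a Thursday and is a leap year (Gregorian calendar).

2252

Jan 1 advances by 2 weekdays after a leap year and by 1 after a common year.
2243: Jan 1 is Sunday.
2244: Monday (leap)
2245: Wednesday
2246: Thursday
2247: Friday
2248: Saturday (leap)
2249: Monday
2250: Tuesday
2251: Wednesday
2252: Thursday (leap)
2252 begins on a Thursday and is a leap year.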